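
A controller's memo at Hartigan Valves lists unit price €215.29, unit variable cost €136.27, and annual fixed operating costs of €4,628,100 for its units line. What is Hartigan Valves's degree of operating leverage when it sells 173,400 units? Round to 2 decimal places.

1.51

Total contribution margin = 173,400 × €79.02 = €13,702,068.00.
Operating income = contribution − fixed costs = €13,702,068.00 − €4,628,100 = €9,073,968.00.
Degree of operating leverage = €13,702,068.00 / €9,073,968.00 = 1.5100.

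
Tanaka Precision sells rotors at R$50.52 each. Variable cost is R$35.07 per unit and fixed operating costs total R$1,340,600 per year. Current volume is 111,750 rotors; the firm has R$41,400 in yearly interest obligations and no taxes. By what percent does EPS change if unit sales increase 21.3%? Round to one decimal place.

Total contribution margin = 111,750 × R$15.45 = R$1,726,537.50.
EBIT = R$1,726,537.50 − R$1,340,600 = R$385,937.50.
Interest = R$41,400.00, so EBIT − I = R$344,537.50.
DCL = total CM / (EBIT − I) = R$1,726,537.50 / R$344,537.50 = 5.0112.
EPS therefore changes by 5.0112 × (+21.3%) = +106.7%.

+106.7%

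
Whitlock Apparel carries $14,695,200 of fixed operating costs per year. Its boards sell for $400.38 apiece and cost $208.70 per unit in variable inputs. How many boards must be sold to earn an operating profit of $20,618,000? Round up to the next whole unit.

184,230 boards

Unit CM = price − variable cost = $400.38 − $208.70 = $191.68.
Need Q such that Q × $191.68 − $14,695,200 = $20,618,000, i.e. Q = $35,313,200 / $191.68 = 184,229.97 → 184,230.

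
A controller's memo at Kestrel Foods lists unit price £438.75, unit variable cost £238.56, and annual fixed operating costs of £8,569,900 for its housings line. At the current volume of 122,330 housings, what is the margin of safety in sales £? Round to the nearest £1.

Each unit contributes £438.75 − £238.56 = £200.19. Break-even units = £8,569,900 ÷ £200.19 = 42,808.83; break-even revenue = 42,808.83 × £438.75 = £18,782,374.87.
Actual sales revenue = 122,330 × £438.75 = £53,672,287.50.
Margin of safety = £53,672,287.50 − £18,782,374.87 = £34,889,913.

£34,889,913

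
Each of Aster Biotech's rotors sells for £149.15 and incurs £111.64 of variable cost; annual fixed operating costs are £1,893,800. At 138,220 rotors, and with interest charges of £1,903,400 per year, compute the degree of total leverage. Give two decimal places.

3.74

At 138,220 units, contribution = 138,220 × £37.51 = £5,184,632.20.
Operating income = contribution − fixed costs = £5,184,632.20 − £1,893,800 = £3,290,832.20. Interest = £1,903,400.00, so EBIT − I = £1,387,432.20.
Degree of total leverage = total CM / (EBIT − interest) = £5,184,632.20 / £1,387,432.20 = 3.7369.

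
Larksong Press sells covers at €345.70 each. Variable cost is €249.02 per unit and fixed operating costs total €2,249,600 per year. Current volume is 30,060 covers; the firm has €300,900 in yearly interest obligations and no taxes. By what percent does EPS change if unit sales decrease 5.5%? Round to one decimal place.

-44.9%

Contribution at this volume is 30,060 × €96.68 = €2,906,200.80.
EBIT = €2,906,200.80 − €2,249,600 = €656,600.80.
After interest of €300,900.00, pre-tax earnings = €355,700.80.
Degree of combined leverage = contribution ÷ (EBIT − I) = €2,906,200.80 ÷ €355,700.80 = 8.1704.
EPS therefore changes by 8.1704 × (-5.5%) = -44.9%.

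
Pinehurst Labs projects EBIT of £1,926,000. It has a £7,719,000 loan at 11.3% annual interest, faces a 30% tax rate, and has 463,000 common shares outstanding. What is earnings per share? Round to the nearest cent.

Pre-tax income = £1,926,000 − £872,247.00 = £1,053,753.00.
After tax at 30%: net income = £1,053,753.00 × 0.70 = £737,627.10.
Per share: £737,627.10 / 463,000 shares = £1.59.

£1.59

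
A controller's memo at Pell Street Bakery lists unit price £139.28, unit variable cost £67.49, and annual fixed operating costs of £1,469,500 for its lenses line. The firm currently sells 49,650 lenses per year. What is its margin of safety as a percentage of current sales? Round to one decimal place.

58.8%

Contribution margin per unit = £139.28 − £67.49 = £71.79. Break-even units = £1,469,500 ÷ £71.79 = 20,469.42; break-even revenue = 20,469.42 × £139.28 = £2,850,981.47.
Actual sales revenue = 49,650 × £139.28 = £6,915,252.00.
Margin of safety = (£6,915,252.00 − £2,850,981.47) ÷ £6,915,252.00 = 58.8%.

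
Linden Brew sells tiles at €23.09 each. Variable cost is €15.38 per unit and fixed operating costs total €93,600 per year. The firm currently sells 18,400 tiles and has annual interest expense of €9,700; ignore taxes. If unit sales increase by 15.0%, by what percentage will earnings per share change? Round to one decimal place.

Total contribution margin = 18,400 × €7.71 = €141,864.00.
EBIT = €141,864.00 − €93,600 = €48,264.00.
Interest = €9,700.00, so EBIT − I = €38,564.00.
Degree of combined leverage = contribution ÷ (EBIT − I) = €141,864.00 ÷ €38,564.00 = 3.6787.
%ΔEPS = DCL × %ΔSales = 3.6787 × +15.0% = +55.2%.

+55.2%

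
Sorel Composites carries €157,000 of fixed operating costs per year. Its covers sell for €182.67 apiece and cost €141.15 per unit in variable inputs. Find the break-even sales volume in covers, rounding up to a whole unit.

3,782 covers

Unit CM = price − variable cost = €182.67 − €141.15 = €41.52.
Units to break even: €157,000 ÷ €41.52 = 3,781.31, rounded up to 3,782.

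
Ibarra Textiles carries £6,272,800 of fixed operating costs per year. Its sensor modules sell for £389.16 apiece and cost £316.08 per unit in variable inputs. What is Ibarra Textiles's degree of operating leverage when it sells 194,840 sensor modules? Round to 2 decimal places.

1.79

Total contribution margin = 194,840 × £73.08 = £14,238,907.20.
Subtracting fixed costs: EBIT = £14,238,907.20 − £6,272,800 = £7,966,107.20.
Degree of operating leverage = £14,238,907.20 / £7,966,107.20 = 1.7874.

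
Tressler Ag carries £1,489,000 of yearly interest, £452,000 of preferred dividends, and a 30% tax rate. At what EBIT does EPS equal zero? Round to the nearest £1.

£2,134,714

Grossing the preferred dividend up to pre-tax terms: £452,000 / (1 − 0.30) = £645,714.29.
Financial break-even EBIT = interest + D_p ÷ (1 − t) = £1,489,000 + £645,714.29 = £2,134,714.29.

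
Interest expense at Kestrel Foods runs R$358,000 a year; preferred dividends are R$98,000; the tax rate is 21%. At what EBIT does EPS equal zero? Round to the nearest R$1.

Preferred dividends are paid after tax, so their pre-tax equivalent is R$98,000 ÷ (1 − 0.21) = R$124,050.63.
Financial break-even EBIT = interest + D_p ÷ (1 − t) = R$358,000 + R$124,050.63 = R$482,050.63.

R$482,051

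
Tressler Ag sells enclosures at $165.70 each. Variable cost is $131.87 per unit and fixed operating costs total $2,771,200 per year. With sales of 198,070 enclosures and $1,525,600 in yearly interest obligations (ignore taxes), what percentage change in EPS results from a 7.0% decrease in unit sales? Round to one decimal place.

-19.5%

Total contribution margin = 198,070 × $33.83 = $6,700,708.10.
Subtracting fixed costs: EBIT = $6,700,708.10 − $2,771,200 = $3,929,508.10.
After interest of $1,525,600.00, pre-tax earnings = $2,403,908.10.
Degree of combined leverage = contribution ÷ (EBIT − I) = $6,700,708.10 ÷ $2,403,908.10 = 2.7874.
%ΔEPS = DCL × %ΔSales = 2.7874 × -7.0% = -19.5%.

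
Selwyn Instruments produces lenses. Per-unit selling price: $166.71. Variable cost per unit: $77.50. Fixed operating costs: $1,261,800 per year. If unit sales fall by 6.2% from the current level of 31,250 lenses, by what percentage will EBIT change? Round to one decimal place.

At 31,250 units, contribution = 31,250 × $89.21 = $2,787,812.50.
Subtracting fixed costs: EBIT = $2,787,812.50 − $1,261,800 = $1,526,012.50.
So DOL = total CM / EBIT = $2,787,812.50 / $1,526,012.50 = 1.8269.
So EBIT moves 1.8269 × (-6.2%) = -11.3%.

-11.3%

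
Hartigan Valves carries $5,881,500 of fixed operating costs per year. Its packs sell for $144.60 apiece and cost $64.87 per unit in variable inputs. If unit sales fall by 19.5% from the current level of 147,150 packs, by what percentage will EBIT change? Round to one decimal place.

At 147,150 units, contribution = 147,150 × $79.73 = $11,732,269.50.
EBIT = $11,732,269.50 − $5,881,500 = $5,850,769.50.
DOL = contribution ÷ EBIT = $11,732,269.50 ÷ $5,850,769.50 = 2.0053.
%ΔEBIT = DOL × %ΔSales = 2.0053 × -19.5% = -39.1%.

-39.1%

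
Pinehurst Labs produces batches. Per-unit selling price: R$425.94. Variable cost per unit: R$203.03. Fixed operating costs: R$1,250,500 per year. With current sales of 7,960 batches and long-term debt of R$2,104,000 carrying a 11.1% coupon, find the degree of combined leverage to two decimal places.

6.11

Contribution at this volume is 7,960 × R$222.91 = R$1,774,363.60.
Operating income = contribution − fixed costs = R$1,774,363.60 − R$1,250,500 = R$523,863.60. Interest = R$233,544.00, so EBIT − I = R$290,319.60.
DCL = contribution ÷ (EBIT − I) = R$1,774,363.60 ÷ R$290,319.60 = 6.1118.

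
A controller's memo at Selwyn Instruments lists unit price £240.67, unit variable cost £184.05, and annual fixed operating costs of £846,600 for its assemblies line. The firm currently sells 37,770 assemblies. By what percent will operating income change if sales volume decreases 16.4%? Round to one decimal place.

Total contribution margin = 37,770 × £56.62 = £2,138,537.40.
Operating income = contribution − fixed costs = £2,138,537.40 − £846,600 = £1,291,937.40.
So DOL = total CM / EBIT = £2,138,537.40 / £1,291,937.40 = 1.6553.
%ΔEBIT = DOL × %ΔSales = 1.6553 × -16.4% = -27.1%.

-27.1%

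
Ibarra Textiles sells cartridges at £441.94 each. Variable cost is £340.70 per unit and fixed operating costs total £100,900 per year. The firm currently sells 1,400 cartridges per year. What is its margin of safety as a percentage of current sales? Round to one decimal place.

28.8%

Contribution margin per unit = £441.94 − £340.70 = £101.24. Break-even units = £100,900 ÷ £101.24 = 996.64; break-even revenue = 996.64 × £441.94 = £440,455.81.
Current sales = 1,400 × £441.94 = £618,716.00.
Margin of safety = (£618,716.00 − £440,455.81) ÷ £618,716.00 = 28.8%.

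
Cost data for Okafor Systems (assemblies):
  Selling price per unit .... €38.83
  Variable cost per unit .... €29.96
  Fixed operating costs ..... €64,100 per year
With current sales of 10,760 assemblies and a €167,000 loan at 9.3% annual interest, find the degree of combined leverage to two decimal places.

6.04

Total contribution margin = 10,760 × €8.87 = €95,441.20.
Subtracting fixed costs: EBIT = €95,441.20 − €64,100 = €31,341.20. Interest = €15,531.00.
DOL = €95,441.20 ÷ €31,341.20 = 3.0452; DFL = €31,341.20 ÷ €15,810.20 = 1.9823.
DCL = DOL × DFL = 3.0452 × 1.9823 = 6.0365.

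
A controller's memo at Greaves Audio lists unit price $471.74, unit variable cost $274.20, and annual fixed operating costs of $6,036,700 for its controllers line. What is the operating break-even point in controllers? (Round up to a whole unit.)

30,560 controllers

Unit CM = price − variable cost = $471.74 − $274.20 = $197.54.
Break-even Q = $6,036,700 / $197.54 = 30,559.38 → 30,560 controllers.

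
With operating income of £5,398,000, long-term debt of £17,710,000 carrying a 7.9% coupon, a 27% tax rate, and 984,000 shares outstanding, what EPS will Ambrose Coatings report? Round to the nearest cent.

Pre-tax income = £5,398,000 − £1,399,090.00 = £3,998,910.00.
Net income = £3,998,910.00 × (1 − 0.27) = £2,919,204.30.
Per share: £2,919,204.30 / 984,000 shares = £2.97.

£2.97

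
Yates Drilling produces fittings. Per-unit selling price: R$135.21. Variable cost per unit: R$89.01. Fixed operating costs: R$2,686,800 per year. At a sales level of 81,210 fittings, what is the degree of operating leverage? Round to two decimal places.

At 81,210 units, contribution = 81,210 × R$46.20 = R$3,751,902.00.
EBIT = R$3,751,902.00 − R$2,686,800 = R$1,065,102.00.
Degree of operating leverage = R$3,751,902.00 / R$1,065,102.00 = 3.5226.

3.52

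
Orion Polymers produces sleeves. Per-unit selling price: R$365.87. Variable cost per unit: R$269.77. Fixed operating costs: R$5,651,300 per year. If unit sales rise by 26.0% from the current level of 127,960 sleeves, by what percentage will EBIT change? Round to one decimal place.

+48.1%

At 127,960 units, contribution = 127,960 × R$96.10 = R$12,296,956.00.
Operating income = contribution − fixed costs = R$12,296,956.00 − R$5,651,300 = R$6,645,656.00.
Degree of operating leverage = R$12,296,956.00 / R$6,645,656.00 = 1.8504.
So EBIT moves 1.8504 × (+26.0%) = +48.1%.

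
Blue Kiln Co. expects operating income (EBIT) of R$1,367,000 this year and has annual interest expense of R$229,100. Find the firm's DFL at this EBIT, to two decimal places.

Interest = R$229,100.00.
DFL = EBIT ÷ (EBIT − I) = R$1,367,000 ÷ (R$1,367,000 − R$229,100.00) = R$1,367,000 ÷ R$1,137,900.00 = 1.2013.

1.20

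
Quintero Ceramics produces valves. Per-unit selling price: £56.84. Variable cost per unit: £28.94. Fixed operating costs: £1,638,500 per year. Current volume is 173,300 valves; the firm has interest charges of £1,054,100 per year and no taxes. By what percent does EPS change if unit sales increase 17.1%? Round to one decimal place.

+38.6%

Total contribution margin = 173,300 × £27.90 = £4,835,070.00.
Subtracting fixed costs: EBIT = £4,835,070.00 − £1,638,500 = £3,196,570.00.
After interest of £1,054,100.00, pre-tax earnings = £2,142,470.00.
Degree of combined leverage = contribution ÷ (EBIT − I) = £4,835,070.00 ÷ £2,142,470.00 = 2.2568.
EPS therefore changes by 2.2568 × (+17.1%) = +38.6%.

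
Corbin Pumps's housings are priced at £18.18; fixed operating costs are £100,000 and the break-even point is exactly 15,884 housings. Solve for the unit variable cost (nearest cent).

£11.88

Contribution per unit must be FC / Q = £100,000 / 15,884 = £6.2956.
Hence VC = price − CM = £18.18 − £6.2956 = £11.88.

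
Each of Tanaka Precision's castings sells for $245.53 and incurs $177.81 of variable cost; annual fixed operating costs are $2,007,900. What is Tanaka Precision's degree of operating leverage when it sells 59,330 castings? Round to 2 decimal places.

Total contribution margin = 59,330 × $67.72 = $4,017,827.60.
EBIT = $4,017,827.60 − $2,007,900 = $2,009,927.60.
So DOL = total CM / EBIT = $4,017,827.60 / $2,009,927.60 = 1.9990.

2.00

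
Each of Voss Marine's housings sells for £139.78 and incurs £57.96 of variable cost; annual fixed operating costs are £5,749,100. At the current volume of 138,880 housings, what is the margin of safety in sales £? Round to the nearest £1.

£9,590,974

Unit CM = price − variable cost = £139.78 − £57.96 = £81.82. Break-even units = £5,749,100 ÷ £81.82 = 70,265.22; break-even revenue = 70,265.22 × £139.78 = £9,821,671.94.
Current sales = 138,880 × £139.78 = £19,412,646.40.
Margin of safety = £19,412,646.40 − £9,821,671.94 = £9,590,974.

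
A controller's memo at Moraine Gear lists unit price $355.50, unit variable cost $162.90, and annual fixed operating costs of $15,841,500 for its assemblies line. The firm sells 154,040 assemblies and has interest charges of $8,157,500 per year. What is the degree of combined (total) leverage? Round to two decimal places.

5.23

Contribution at this volume is 154,040 × $192.60 = $29,668,104.00.
EBIT = $29,668,104.00 − $15,841,500 = $13,826,604.00. Interest = $8,157,500.00.
DOL = $29,668,104.00 ÷ $13,826,604.00 = 2.1457; DFL = $13,826,604.00 ÷ $5,669,104.00 = 2.4389.
Combined leverage = 2.1457 × 2.4389 = 5.2331.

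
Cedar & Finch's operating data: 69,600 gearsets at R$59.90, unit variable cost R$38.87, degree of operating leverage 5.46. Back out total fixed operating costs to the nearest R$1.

R$1,195,613

At 69,600 units, contribution = 69,600 × R$21.03 = R$1,463,688.00.
DOL = contribution / EBIT, so EBIT = R$1,463,688.00 / 5.46 = R$268,074.73.
Fixed costs = CM − EBIT = R$1,463,688.00 − R$268,074.73 = R$1,195,613.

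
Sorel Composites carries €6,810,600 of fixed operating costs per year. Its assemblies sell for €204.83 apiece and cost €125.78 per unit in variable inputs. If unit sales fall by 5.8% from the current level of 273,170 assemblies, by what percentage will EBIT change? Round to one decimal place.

Total contribution margin = 273,170 × €79.05 = €21,594,088.50.
EBIT = €21,594,088.50 − €6,810,600 = €14,783,488.50.
So DOL = total CM / EBIT = €21,594,088.50 / €14,783,488.50 = 1.4607.
So EBIT moves 1.4607 × (-5.8%) = -8.5%.

-8.5%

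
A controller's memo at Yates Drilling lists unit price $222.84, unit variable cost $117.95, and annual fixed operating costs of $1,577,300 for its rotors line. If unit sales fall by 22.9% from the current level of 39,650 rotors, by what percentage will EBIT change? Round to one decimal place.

-36.9%

Total contribution margin = 39,650 × $104.89 = $4,158,888.50.
Subtracting fixed costs: EBIT = $4,158,888.50 − $1,577,300 = $2,581,588.50.
DOL = contribution ÷ EBIT = $4,158,888.50 ÷ $2,581,588.50 = 1.6110.
Operating income changes by 1.6110 × -22.9% = -36.9%.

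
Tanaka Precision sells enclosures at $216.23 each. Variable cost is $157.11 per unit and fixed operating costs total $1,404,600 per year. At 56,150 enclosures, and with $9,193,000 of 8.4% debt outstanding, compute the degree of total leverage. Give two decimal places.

2.90

At 56,150 units, contribution = 56,150 × $59.12 = $3,319,588.00.
Subtracting fixed costs: EBIT = $3,319,588.00 − $1,404,600 = $1,914,988.00. Interest = $772,212.00, so EBIT − I = $1,142,776.00.
Degree of total leverage = total CM / (EBIT − interest) = $3,319,588.00 / $1,142,776.00 = 2.9048.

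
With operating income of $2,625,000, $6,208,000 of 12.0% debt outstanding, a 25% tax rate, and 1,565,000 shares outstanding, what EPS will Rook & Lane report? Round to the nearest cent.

$0.90

Pre-tax income = $2,625,000 − $744,960.00 = $1,880,040.00.
Net income = $1,880,040.00 × (1 − 0.25) = $1,410,030.00.
Per share: $1,410,030.00 / 1,565,000 shares = $0.90.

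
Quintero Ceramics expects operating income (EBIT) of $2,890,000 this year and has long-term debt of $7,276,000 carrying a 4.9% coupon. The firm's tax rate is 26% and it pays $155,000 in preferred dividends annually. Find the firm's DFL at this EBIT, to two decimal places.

Interest = $356,524.00.
Pre-tax preferred-dividend burden = $155,000 ÷ (1 − 0.26) = $209,459.46.
DFL = EBIT ÷ [EBIT − I − D_p/(1−t)] = $2,890,000 ÷ [$2,890,000 − $356,524.00 − $209,459.46] = $2,890,000 ÷ $2,324,016.54 = 1.2435.

1.24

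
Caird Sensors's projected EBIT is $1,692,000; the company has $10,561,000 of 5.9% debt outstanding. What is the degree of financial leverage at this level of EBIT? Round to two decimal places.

Annual interest charges come to $623,099.00.
DFL = EBIT ÷ (EBIT − I) = $1,692,000 ÷ ($1,692,000 − $623,099.00) = $1,692,000 ÷ $1,068,901.00 = 1.5829.

1.58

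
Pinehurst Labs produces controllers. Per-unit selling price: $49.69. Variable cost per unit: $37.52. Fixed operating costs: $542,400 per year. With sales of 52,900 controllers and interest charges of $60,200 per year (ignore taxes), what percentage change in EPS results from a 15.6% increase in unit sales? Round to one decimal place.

+243.8%

At 52,900 units, contribution = 52,900 × $12.17 = $643,793.00.
Operating income = contribution − fixed costs = $643,793.00 − $542,400 = $101,393.00.
Interest = $60,200.00, so EBIT − I = $41,193.00.
Degree of combined leverage = contribution ÷ (EBIT − I) = $643,793.00 ÷ $41,193.00 = 15.6287.
%ΔEPS = DCL × %ΔSales = 15.6287 × +15.6% = +243.8%.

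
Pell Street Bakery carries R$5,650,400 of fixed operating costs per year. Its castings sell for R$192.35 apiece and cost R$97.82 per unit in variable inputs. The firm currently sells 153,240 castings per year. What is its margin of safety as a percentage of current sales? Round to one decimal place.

61.0%

Contribution margin per unit = R$192.35 − R$97.82 = R$94.53. Break-even units = R$5,650,400 ÷ R$94.53 = 59,773.62; break-even revenue = 59,773.62 × R$192.35 = R$11,497,455.20.
Actual sales revenue = 153,240 × R$192.35 = R$29,475,714.00.
Margin of safety = (R$29,475,714.00 − R$11,497,455.20) ÷ R$29,475,714.00 = 61.0%.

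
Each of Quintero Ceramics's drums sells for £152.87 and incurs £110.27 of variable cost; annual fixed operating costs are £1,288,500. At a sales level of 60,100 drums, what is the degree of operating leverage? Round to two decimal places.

Total contribution margin = 60,100 × £42.60 = £2,560,260.00.
Subtracting fixed costs: EBIT = £2,560,260.00 − £1,288,500 = £1,271,760.00.
DOL = contribution ÷ EBIT = £2,560,260.00 ÷ £1,271,760.00 = 2.0132.

2.01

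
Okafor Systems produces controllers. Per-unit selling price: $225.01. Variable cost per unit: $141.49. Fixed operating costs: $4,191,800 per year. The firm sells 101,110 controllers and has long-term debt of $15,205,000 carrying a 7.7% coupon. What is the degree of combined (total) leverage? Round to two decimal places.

2.74

Contribution at this volume is 101,110 × $83.52 = $8,444,707.20.
Operating income = contribution − fixed costs = $8,444,707.20 − $4,191,800 = $4,252,907.20. Interest = $1,170,785.00, so EBIT − I = $3,082,122.20.
DCL = contribution ÷ (EBIT − I) = $8,444,707.20 ÷ $3,082,122.20 = 2.7399.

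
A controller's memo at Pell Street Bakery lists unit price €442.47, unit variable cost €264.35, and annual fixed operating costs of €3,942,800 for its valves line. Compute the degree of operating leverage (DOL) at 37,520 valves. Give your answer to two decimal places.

Total contribution margin = 37,520 × €178.12 = €6,683,062.40.
EBIT = €6,683,062.40 − €3,942,800 = €2,740,262.40.
DOL = contribution ÷ EBIT = €6,683,062.40 ÷ €2,740,262.40 = 2.4388.

2.44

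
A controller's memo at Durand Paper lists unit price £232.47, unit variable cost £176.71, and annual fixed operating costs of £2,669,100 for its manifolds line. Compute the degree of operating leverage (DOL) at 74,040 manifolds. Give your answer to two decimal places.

Total contribution margin = 74,040 × £55.76 = £4,128,470.40.
EBIT = £4,128,470.40 − £2,669,100 = £1,459,370.40.
Degree of operating leverage = £4,128,470.40 / £1,459,370.40 = 2.8289.

2.83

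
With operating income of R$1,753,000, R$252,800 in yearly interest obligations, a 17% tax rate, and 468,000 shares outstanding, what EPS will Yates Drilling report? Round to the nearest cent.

Interest = R$252,800.00, so EBT = R$1,753,000 − R$252,800.00 = R$1,500,200.00.
Net income = R$1,500,200.00 × (1 − 0.17) = R$1,245,166.00.
Per share: R$1,245,166.00 / 468,000 shares = R$2.66.

R$2.66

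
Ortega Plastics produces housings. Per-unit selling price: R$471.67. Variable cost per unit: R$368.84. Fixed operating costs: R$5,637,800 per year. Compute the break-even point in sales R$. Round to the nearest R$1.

CM per unit = R$471.67 − R$368.84 = R$102.83; CM ratio = R$102.83 / R$471.67 = 0.2180.
Break-even sales = FC ÷ CM ratio = R$5,637,800 × R$471.67 / R$102.83 = R$25,859,974.

R$25,859,974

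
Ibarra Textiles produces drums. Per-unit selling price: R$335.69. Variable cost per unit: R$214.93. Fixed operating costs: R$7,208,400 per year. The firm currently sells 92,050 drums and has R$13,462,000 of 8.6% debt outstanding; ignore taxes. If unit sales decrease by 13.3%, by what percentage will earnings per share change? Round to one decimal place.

Contribution at this volume is 92,050 × R$120.76 = R$11,115,958.00.
Subtracting fixed costs: EBIT = R$11,115,958.00 − R$7,208,400 = R$3,907,558.00.
Interest = R$1,157,732.00, so EBIT − I = R$2,749,826.00.
DCL = total CM / (EBIT − I) = R$11,115,958.00 / R$2,749,826.00 = 4.0424.
EPS therefore changes by 4.0424 × (-13.3%) = -53.8%.

-53.8%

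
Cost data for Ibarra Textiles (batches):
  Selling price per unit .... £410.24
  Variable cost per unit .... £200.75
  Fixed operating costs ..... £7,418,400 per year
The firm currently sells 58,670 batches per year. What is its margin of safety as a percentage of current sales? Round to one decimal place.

Each unit contributes £410.24 − £200.75 = £209.49. Break-even units = £7,418,400 ÷ £209.49 = 35,411.71; break-even revenue = 35,411.71 × £410.24 = £14,527,301.62.
Current sales = 58,670 × £410.24 = £24,068,780.80.
Margin of safety = (£24,068,780.80 − £14,527,301.62) ÷ £24,068,780.80 = 39.6%.

39.6%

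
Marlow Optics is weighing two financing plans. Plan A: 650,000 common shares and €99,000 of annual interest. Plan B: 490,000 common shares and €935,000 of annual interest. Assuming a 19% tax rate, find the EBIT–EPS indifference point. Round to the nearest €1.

€3,495,250

Set EPS_A = EPS_B: (EBIT − €99,000)(1 − 0.19) ÷ 650,000 = (EBIT − €935,000)(1 − 0.19) ÷ 490,000.
Cancelling (1 − t) and cross-multiplying: 490,000·(EBIT − 99,000) = 650,000·(EBIT − 935,000).
EBIT × (650,000 − 490,000) = 935,000 × 650,000 − 99,000 × 490,000 = 559,240,000,000, so EBIT = 559,240,000,000 ÷ 160,000 = 3,495,250.00.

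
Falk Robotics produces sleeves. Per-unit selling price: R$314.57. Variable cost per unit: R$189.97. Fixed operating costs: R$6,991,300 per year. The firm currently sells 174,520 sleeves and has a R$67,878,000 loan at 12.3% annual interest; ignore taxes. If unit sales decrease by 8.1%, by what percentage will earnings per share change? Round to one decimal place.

-27.5%

Contribution at this volume is 174,520 × R$124.60 = R$21,745,192.00.
Subtracting fixed costs: EBIT = R$21,745,192.00 − R$6,991,300 = R$14,753,892.00.
Interest = R$8,348,994.00, so EBIT − I = R$6,404,898.00.
Degree of combined leverage = contribution ÷ (EBIT − I) = R$21,745,192.00 ÷ R$6,404,898.00 = 3.3951.
%ΔEPS = DCL × %ΔSales = 3.3951 × -8.1% = -27.5%.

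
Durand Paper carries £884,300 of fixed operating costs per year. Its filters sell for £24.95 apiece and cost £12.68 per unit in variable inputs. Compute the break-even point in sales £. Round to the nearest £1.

Contribution margin per unit = £24.95 − £12.68 = £12.27, a CM ratio of £12.27 ÷ £24.95 = 0.4918.
Break-even sales = FC ÷ CM ratio = £884,300 × £24.95 / £12.27 = £1,798,149.

£1,798,149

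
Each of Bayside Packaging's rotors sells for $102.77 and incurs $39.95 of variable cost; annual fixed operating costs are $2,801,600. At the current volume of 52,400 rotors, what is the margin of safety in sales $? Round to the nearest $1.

$801,887

Unit CM = price − variable cost = $102.77 − $39.95 = $62.82. Break-even units = $2,801,600 ÷ $62.82 = 44,597.26; break-even revenue = 44,597.26 × $102.77 = $4,583,260.62.
Actual sales revenue = 52,400 × $102.77 = $5,385,148.00.
Margin of safety = $5,385,148.00 − $4,583,260.62 = $801,887.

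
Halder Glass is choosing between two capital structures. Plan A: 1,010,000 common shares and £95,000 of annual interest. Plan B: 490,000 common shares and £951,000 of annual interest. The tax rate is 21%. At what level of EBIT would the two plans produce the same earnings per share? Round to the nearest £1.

At indifference, (EBIT − 95,000)(1 − t)/1,010,000 = (EBIT − 951,000)(1 − t)/490,000.
Cancelling (1 − t) and cross-multiplying: 490,000·(EBIT − 95,000) = 1,010,000·(EBIT − 951,000).
EBIT × (1,010,000 − 490,000) = 951,000 × 1,010,000 − 95,000 × 490,000 = 913,960,000,000, so EBIT = 913,960,000,000 ÷ 520,000 = 1,757,615.38.

£1,757,615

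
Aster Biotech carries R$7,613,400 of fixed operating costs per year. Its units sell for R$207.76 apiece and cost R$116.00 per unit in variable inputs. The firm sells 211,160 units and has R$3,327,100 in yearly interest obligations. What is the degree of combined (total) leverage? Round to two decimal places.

Total contribution margin = 211,160 × R$91.76 = R$19,376,041.60.
Subtracting fixed costs: EBIT = R$19,376,041.60 − R$7,613,400 = R$11,762,641.60. Interest = R$3,327,100.00.
DOL = R$19,376,041.60 ÷ R$11,762,641.60 = 1.6473; DFL = R$11,762,641.60 ÷ R$8,435,541.60 = 1.3944.
DCL = DOL × DFL = 1.6473 × 1.3944 = 2.2970.

2.30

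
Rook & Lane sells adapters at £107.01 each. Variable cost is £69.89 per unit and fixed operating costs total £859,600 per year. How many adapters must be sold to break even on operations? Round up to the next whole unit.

23,158 adapters

Contribution margin per unit = £107.01 − £69.89 = £37.12.
Units to break even: £859,600 ÷ £37.12 = 23,157.33, rounded up to 23,158.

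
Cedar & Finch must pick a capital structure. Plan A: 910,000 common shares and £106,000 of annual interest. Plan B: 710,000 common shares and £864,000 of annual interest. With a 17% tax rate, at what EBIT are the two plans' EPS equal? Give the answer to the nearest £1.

Set EPS_A = EPS_B: (EBIT − £106,000)(1 − 0.17) ÷ 910,000 = (EBIT − £864,000)(1 − 0.17) ÷ 710,000.
Cancelling (1 − t) and cross-multiplying: 710,000·(EBIT − 106,000) = 910,000·(EBIT − 864,000).
EBIT × (910,000 − 710,000) = 864,000 × 910,000 − 106,000 × 710,000 = 710,980,000,000, so EBIT = 710,980,000,000 ÷ 200,000 = 3,554,900.00.

£3,554,900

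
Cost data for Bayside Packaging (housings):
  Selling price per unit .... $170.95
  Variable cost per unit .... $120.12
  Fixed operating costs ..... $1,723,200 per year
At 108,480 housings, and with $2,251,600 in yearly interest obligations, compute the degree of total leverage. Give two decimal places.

3.58

Total contribution margin = 108,480 × $50.83 = $5,514,038.40.
Subtracting fixed costs: EBIT = $5,514,038.40 − $1,723,200 = $3,790,838.40. Interest = $2,251,600.00, so EBIT − I = $1,539,238.40.
DCL = contribution ÷ (EBIT − I) = $5,514,038.40 ÷ $1,539,238.40 = 3.5823.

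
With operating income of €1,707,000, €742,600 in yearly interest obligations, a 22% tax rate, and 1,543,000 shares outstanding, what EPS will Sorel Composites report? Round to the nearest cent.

Interest = €742,600.00, so EBT = €1,707,000 − €742,600.00 = €964,400.00.
Net income = €964,400.00 × (1 − 0.22) = €752,232.00.
Per share: €752,232.00 / 1,543,000 shares = €0.49.

€0.49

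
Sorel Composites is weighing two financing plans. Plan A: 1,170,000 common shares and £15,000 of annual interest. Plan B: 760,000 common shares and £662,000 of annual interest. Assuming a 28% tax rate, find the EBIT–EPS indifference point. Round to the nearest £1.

£1,861,317

Set EPS_A = EPS_B: (EBIT − £15,000)(1 − 0.28) ÷ 1,170,000 = (EBIT − £662,000)(1 − 0.28) ÷ 760,000.
Cancelling (1 − t) and cross-multiplying: 760,000·(EBIT − 15,000) = 1,170,000·(EBIT − 662,000).
Solving, EBIT = (662,000·1,170,000 − 15,000·760,000) / (1,170,000 − 760,000) = 763,140,000,000 / 410,000 = 1,861,317.07.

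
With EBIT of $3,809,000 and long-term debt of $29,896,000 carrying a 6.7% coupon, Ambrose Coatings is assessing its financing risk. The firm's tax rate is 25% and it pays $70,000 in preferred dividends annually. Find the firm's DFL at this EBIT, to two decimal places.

Annual interest charges come to $2,003,032.00.
Preferred dividends grossed up pre-tax: $70,000 / (1 − 0.25) = $93,333.33.
DFL = EBIT ÷ [EBIT − I − D_p/(1−t)] = $3,809,000 ÷ [$3,809,000 − $2,003,032.00 − $93,333.33] = $3,809,000 ÷ $1,712,634.67 = 2.2241.

2.22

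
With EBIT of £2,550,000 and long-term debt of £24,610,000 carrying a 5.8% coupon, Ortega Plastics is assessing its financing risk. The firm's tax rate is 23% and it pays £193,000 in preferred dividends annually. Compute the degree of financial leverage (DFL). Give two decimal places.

Interest = £1,427,380.00.
Preferred dividends grossed up pre-tax: £193,000 / (1 − 0.23) = £250,649.35.
DFL = EBIT ÷ [EBIT − I − D_p/(1−t)] = £2,550,000 ÷ [£2,550,000 − £1,427,380.00 − £250,649.35] = £2,550,000 ÷ £871,970.65 = 2.9244.

2.92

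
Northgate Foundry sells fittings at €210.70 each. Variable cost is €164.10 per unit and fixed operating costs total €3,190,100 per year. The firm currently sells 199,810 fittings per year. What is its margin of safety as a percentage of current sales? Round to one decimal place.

65.7%

Unit CM = price − variable cost = €210.70 − €164.10 = €46.60. Break-even units = €3,190,100 ÷ €46.60 = 68,457.08; break-even revenue = 68,457.08 × €210.70 = €14,423,907.08.
Actual sales revenue = 199,810 × €210.70 = €42,099,967.00.
Margin of safety = (€42,099,967.00 − €14,423,907.08) ÷ €42,099,967.00 = 65.7%.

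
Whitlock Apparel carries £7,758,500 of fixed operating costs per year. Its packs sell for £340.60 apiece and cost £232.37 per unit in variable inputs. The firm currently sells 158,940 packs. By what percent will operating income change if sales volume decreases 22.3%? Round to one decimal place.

-40.6%

Contribution at this volume is 158,940 × £108.23 = £17,202,076.20.
EBIT = £17,202,076.20 − £7,758,500 = £9,443,576.20.
DOL = contribution ÷ EBIT = £17,202,076.20 ÷ £9,443,576.20 = 1.8216.
Operating income changes by 1.8216 × -22.3% = -40.6%.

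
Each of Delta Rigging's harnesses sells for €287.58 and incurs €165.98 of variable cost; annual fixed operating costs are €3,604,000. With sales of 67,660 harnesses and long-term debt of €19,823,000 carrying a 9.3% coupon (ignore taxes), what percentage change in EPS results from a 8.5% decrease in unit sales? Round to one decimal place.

-25.2%

At 67,660 units, contribution = 67,660 × €121.60 = €8,227,456.00.
Operating income = contribution − fixed costs = €8,227,456.00 − €3,604,000 = €4,623,456.00.
After interest of €1,843,539.00, pre-tax earnings = €2,779,917.00.
Degree of combined leverage = contribution ÷ (EBIT − I) = €8,227,456.00 ÷ €2,779,917.00 = 2.9596.
EPS therefore changes by 2.9596 × (-8.5%) = -25.2%.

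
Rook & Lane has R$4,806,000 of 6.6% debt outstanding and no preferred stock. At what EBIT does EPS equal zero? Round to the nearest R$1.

R$317,196

Annual interest = 6.6% × R$4,806,000 = R$317,196.00.
Without preferred stock the financial break-even is simply EBIT = interest = R$317,196.00.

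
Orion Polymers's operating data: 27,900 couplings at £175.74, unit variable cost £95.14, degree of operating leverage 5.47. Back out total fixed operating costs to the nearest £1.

£1,837,636

Contribution at this volume is 27,900 × £80.60 = £2,248,740.00.
Since DOL = CM ÷ EBIT, EBIT = £2,248,740.00 ÷ 5.47 = £411,104.20.
And FC = contribution − EBIT = £2,248,740.00 − £411,104.20 = £1,837,636.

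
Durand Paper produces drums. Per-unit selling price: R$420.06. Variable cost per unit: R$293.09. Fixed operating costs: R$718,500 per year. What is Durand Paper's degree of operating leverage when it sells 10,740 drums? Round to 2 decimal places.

2.11

At 10,740 units, contribution = 10,740 × R$126.97 = R$1,363,657.80.
EBIT = R$1,363,657.80 − R$718,500 = R$645,157.80.
DOL = contribution ÷ EBIT = R$1,363,657.80 ÷ R$645,157.80 = 2.1137.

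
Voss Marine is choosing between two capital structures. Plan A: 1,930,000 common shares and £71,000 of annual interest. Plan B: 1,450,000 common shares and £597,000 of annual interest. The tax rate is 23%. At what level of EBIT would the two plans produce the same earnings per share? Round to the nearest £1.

£2,185,958

Set EPS_A = EPS_B: (EBIT − £71,000)(1 − 0.23) ÷ 1,930,000 = (EBIT − £597,000)(1 − 0.23) ÷ 1,450,000.
The (1 − t) factor cancels: (EBIT − 71,000) × 1,450,000 = (EBIT − 597,000) × 1,930,000.
EBIT × (1,930,000 − 1,450,000) = 597,000 × 1,930,000 − 71,000 × 1,450,000 = 1,049,260,000,000, so EBIT = 1,049,260,000,000 ÷ 480,000 = 2,185,958.33.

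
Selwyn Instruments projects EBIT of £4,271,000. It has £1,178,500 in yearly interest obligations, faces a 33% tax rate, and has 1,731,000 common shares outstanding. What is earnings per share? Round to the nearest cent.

£1.20

Interest = £1,178,500.00, so EBT = £4,271,000 − £1,178,500.00 = £3,092,500.00.
After tax at 33%: net income = £3,092,500.00 × 0.67 = £2,071,975.00.
EPS = £2,071,975.00 ÷ 1,731,000 = £1.20.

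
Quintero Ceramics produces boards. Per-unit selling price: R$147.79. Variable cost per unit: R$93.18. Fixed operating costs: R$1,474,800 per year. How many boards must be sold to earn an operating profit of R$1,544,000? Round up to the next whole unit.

Each unit contributes R$147.79 − R$93.18 = R$54.61.
Required volume = (fixed costs + target profit) ÷ CM = (R$1,474,800 + R$1,544,000) ÷ R$54.61 = 55,279.25, so 55,280 boards.

55,280 boards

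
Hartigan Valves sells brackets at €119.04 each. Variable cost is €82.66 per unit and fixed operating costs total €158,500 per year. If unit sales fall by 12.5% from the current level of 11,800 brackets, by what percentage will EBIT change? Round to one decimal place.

At 11,800 units, contribution = 11,800 × €36.38 = €429,284.00.
Operating income = contribution − fixed costs = €429,284.00 − €158,500 = €270,784.00.
So DOL = total CM / EBIT = €429,284.00 / €270,784.00 = 1.5853.
%ΔEBIT = DOL × %ΔSales = 1.5853 × -12.5% = -19.8%.

-19.8%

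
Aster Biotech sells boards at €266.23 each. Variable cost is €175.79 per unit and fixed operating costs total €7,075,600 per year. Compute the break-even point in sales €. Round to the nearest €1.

CM per unit = €266.23 − €175.79 = €90.44; CM ratio = €90.44 / €266.23 = 0.3397.
Break-even sales = FC ÷ CM ratio = €7,075,600 × €266.23 / €90.44 = €20,828,582.

€20,828,582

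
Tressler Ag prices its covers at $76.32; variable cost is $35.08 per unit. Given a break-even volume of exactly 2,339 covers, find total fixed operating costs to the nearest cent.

$96,460.36

Unit CM = price − variable cost = $76.32 − $35.08 = $41.24.
Since BE = FC / CM, FC = 2,339 × $41.24 = $96,460.36.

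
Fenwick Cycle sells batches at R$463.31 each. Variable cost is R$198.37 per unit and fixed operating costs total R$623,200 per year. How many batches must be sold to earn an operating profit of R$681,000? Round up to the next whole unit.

Unit CM = price − variable cost = R$463.31 − R$198.37 = R$264.94.
Units = (FC + target) / CM = (R$623,200 + R$681,000) / R$264.94 = 4,922.62, so 4,923 batches.

4,923 batches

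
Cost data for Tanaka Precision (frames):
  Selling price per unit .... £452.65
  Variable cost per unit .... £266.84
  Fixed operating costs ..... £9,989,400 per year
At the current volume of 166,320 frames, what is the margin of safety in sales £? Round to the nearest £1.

£50,949,664

Unit CM = price − variable cost = £452.65 − £266.84 = £185.81. Break-even units = £9,989,400 ÷ £185.81 = 53,761.37; break-even revenue = 53,761.37 × £452.65 = £24,335,083.74.
Actual sales revenue = 166,320 × £452.65 = £75,284,748.00.
Margin of safety = £75,284,748.00 − £24,335,083.74 = £50,949,664.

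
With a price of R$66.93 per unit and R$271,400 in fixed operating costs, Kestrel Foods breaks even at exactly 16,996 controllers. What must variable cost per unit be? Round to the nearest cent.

Contribution per unit must be FC / Q = R$271,400 / 16,996 = R$15.9685.
Variable cost per unit = R$66.93 − R$15.9685 = R$50.96.

R$50.96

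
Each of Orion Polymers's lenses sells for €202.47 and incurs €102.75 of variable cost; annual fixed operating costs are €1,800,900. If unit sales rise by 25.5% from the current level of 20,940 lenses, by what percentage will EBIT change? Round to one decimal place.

Contribution at this volume is 20,940 × €99.72 = €2,088,136.80.
Subtracting fixed costs: EBIT = €2,088,136.80 − €1,800,900 = €287,236.80.
Degree of operating leverage = €2,088,136.80 / €287,236.80 = 7.2697.
So EBIT moves 7.2697 × (+25.5%) = +185.4%.

+185.4%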